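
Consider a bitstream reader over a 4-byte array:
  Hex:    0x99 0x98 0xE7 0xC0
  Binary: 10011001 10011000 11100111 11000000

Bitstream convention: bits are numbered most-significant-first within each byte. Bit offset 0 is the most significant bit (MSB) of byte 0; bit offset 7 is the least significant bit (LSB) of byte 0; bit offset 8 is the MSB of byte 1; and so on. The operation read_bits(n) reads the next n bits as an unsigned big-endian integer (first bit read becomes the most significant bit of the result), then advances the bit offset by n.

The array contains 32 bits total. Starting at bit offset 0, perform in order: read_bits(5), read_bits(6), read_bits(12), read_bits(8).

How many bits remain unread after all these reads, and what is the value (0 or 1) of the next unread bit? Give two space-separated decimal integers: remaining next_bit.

Read 1: bits[0:5] width=5 -> value=19 (bin 10011); offset now 5 = byte 0 bit 5; 27 bits remain
Read 2: bits[5:11] width=6 -> value=12 (bin 001100); offset now 11 = byte 1 bit 3; 21 bits remain
Read 3: bits[11:23] width=12 -> value=3187 (bin 110001110011); offset now 23 = byte 2 bit 7; 9 bits remain
Read 4: bits[23:31] width=8 -> value=224 (bin 11100000); offset now 31 = byte 3 bit 7; 1 bits remain

Answer: 1 0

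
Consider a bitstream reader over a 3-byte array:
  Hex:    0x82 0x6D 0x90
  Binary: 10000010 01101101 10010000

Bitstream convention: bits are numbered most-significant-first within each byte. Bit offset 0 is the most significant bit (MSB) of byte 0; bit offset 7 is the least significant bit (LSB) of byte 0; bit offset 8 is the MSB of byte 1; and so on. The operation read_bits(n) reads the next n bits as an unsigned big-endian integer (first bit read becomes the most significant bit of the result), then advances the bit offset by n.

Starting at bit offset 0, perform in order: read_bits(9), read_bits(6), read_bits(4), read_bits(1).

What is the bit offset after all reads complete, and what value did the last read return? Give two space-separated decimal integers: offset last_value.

Answer: 20 1

Derivation:
Read 1: bits[0:9] width=9 -> value=260 (bin 100000100); offset now 9 = byte 1 bit 1; 15 bits remain
Read 2: bits[9:15] width=6 -> value=54 (bin 110110); offset now 15 = byte 1 bit 7; 9 bits remain
Read 3: bits[15:19] width=4 -> value=12 (bin 1100); offset now 19 = byte 2 bit 3; 5 bits remain
Read 4: bits[19:20] width=1 -> value=1 (bin 1); offset now 20 = byte 2 bit 4; 4 bits remain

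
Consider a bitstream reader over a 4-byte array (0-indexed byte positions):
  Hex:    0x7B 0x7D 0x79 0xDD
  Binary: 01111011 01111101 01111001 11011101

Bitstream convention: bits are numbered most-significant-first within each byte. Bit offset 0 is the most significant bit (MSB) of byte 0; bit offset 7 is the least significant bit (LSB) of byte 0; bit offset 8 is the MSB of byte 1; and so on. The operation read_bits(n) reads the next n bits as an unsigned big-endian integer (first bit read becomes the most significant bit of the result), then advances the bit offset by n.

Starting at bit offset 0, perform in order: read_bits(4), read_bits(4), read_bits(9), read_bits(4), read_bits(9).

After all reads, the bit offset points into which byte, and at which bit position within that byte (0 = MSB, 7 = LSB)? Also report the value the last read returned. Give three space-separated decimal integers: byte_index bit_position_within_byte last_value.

Answer: 3 6 119

Derivation:
Read 1: bits[0:4] width=4 -> value=7 (bin 0111); offset now 4 = byte 0 bit 4; 28 bits remain
Read 2: bits[4:8] width=4 -> value=11 (bin 1011); offset now 8 = byte 1 bit 0; 24 bits remain
Read 3: bits[8:17] width=9 -> value=250 (bin 011111010); offset now 17 = byte 2 bit 1; 15 bits remain
Read 4: bits[17:21] width=4 -> value=15 (bin 1111); offset now 21 = byte 2 bit 5; 11 bits remain
Read 5: bits[21:30] width=9 -> value=119 (bin 001110111); offset now 30 = byte 3 bit 6; 2 bits remain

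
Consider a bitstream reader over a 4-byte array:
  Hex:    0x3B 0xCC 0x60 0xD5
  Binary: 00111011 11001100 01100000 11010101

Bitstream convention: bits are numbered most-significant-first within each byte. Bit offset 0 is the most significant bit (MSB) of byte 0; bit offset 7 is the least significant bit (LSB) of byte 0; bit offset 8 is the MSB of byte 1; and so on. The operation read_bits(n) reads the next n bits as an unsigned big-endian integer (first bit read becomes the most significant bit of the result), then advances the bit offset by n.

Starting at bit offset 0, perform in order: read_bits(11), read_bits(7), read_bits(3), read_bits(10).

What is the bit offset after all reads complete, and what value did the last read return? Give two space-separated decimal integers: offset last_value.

Answer: 31 106

Derivation:
Read 1: bits[0:11] width=11 -> value=478 (bin 00111011110); offset now 11 = byte 1 bit 3; 21 bits remain
Read 2: bits[11:18] width=7 -> value=49 (bin 0110001); offset now 18 = byte 2 bit 2; 14 bits remain
Read 3: bits[18:21] width=3 -> value=4 (bin 100); offset now 21 = byte 2 bit 5; 11 bits remain
Read 4: bits[21:31] width=10 -> value=106 (bin 0001101010); offset now 31 = byte 3 bit 7; 1 bits remain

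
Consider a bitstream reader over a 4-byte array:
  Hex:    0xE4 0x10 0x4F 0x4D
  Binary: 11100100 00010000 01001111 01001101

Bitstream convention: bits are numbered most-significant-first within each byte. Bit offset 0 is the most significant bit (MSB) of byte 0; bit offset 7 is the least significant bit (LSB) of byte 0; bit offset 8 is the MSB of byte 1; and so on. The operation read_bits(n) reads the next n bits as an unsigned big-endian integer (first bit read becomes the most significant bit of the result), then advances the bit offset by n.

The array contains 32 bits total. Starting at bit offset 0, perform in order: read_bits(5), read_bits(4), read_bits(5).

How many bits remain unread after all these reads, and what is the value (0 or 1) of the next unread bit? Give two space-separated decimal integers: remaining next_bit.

Read 1: bits[0:5] width=5 -> value=28 (bin 11100); offset now 5 = byte 0 bit 5; 27 bits remain
Read 2: bits[5:9] width=4 -> value=8 (bin 1000); offset now 9 = byte 1 bit 1; 23 bits remain
Read 3: bits[9:14] width=5 -> value=4 (bin 00100); offset now 14 = byte 1 bit 6; 18 bits remain

Answer: 18 0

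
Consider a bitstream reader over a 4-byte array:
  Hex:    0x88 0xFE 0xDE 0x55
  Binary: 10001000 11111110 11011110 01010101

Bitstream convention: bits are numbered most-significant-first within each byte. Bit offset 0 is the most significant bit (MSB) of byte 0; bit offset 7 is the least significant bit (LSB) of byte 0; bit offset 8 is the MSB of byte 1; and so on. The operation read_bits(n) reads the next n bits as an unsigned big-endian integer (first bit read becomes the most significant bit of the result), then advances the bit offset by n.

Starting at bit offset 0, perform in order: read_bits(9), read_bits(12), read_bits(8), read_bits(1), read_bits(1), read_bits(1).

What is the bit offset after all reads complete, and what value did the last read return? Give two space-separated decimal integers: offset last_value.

Answer: 32 1

Derivation:
Read 1: bits[0:9] width=9 -> value=273 (bin 100010001); offset now 9 = byte 1 bit 1; 23 bits remain
Read 2: bits[9:21] width=12 -> value=4059 (bin 111111011011); offset now 21 = byte 2 bit 5; 11 bits remain
Read 3: bits[21:29] width=8 -> value=202 (bin 11001010); offset now 29 = byte 3 bit 5; 3 bits remain
Read 4: bits[29:30] width=1 -> value=1 (bin 1); offset now 30 = byte 3 bit 6; 2 bits remain
Read 5: bits[30:31] width=1 -> value=0 (bin 0); offset now 31 = byte 3 bit 7; 1 bits remain
Read 6: bits[31:32] width=1 -> value=1 (bin 1); offset now 32 = byte 4 bit 0; 0 bits remain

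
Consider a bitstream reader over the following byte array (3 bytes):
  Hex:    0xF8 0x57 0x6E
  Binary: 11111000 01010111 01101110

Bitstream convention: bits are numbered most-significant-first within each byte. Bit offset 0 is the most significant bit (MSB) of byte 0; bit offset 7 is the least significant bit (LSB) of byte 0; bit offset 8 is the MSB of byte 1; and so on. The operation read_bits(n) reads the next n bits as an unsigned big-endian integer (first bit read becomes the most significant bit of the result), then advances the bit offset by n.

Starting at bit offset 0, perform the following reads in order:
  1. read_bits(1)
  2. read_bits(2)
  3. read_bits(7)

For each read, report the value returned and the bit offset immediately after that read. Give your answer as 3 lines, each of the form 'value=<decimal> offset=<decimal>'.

Read 1: bits[0:1] width=1 -> value=1 (bin 1); offset now 1 = byte 0 bit 1; 23 bits remain
Read 2: bits[1:3] width=2 -> value=3 (bin 11); offset now 3 = byte 0 bit 3; 21 bits remain
Read 3: bits[3:10] width=7 -> value=97 (bin 1100001); offset now 10 = byte 1 bit 2; 14 bits remain

Answer: value=1 offset=1
value=3 offset=3
value=97 offset=10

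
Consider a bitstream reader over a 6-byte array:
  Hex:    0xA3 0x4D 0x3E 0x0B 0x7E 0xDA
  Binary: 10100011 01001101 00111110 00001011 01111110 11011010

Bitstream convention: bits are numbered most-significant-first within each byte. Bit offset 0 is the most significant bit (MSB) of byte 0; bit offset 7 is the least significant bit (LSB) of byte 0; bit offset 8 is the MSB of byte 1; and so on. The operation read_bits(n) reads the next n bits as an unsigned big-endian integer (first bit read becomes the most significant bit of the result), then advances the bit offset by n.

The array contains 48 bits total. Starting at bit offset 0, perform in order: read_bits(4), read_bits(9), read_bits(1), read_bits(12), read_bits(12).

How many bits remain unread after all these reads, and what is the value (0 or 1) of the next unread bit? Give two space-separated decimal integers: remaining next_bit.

Answer: 10 1

Derivation:
Read 1: bits[0:4] width=4 -> value=10 (bin 1010); offset now 4 = byte 0 bit 4; 44 bits remain
Read 2: bits[4:13] width=9 -> value=105 (bin 001101001); offset now 13 = byte 1 bit 5; 35 bits remain
Read 3: bits[13:14] width=1 -> value=1 (bin 1); offset now 14 = byte 1 bit 6; 34 bits remain
Read 4: bits[14:26] width=12 -> value=1272 (bin 010011111000); offset now 26 = byte 3 bit 2; 22 bits remain
Read 5: bits[26:38] width=12 -> value=735 (bin 001011011111); offset now 38 = byte 4 bit 6; 10 bits remain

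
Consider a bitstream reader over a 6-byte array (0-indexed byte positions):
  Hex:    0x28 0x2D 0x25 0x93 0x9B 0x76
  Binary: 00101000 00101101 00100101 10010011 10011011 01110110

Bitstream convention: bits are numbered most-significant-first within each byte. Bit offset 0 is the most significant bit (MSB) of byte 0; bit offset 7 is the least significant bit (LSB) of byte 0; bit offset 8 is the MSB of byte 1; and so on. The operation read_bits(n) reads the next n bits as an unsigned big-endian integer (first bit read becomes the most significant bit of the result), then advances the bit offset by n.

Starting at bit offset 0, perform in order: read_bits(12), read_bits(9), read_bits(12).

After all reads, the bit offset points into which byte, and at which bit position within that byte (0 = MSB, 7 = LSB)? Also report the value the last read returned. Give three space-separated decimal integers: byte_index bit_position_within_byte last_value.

Answer: 4 1 2855

Derivation:
Read 1: bits[0:12] width=12 -> value=642 (bin 001010000010); offset now 12 = byte 1 bit 4; 36 bits remain
Read 2: bits[12:21] width=9 -> value=420 (bin 110100100); offset now 21 = byte 2 bit 5; 27 bits remain
Read 3: bits[21:33] width=12 -> value=2855 (bin 101100100111); offset now 33 = byte 4 bit 1; 15 bits remain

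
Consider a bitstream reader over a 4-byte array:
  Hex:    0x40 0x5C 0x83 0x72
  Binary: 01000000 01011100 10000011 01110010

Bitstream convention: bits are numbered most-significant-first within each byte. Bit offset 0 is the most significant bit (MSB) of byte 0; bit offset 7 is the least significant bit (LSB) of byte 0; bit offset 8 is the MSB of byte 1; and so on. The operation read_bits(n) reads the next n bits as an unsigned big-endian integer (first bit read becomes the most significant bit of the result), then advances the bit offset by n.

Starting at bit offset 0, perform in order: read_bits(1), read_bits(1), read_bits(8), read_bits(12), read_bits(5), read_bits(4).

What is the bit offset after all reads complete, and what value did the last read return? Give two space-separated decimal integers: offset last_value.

Read 1: bits[0:1] width=1 -> value=0 (bin 0); offset now 1 = byte 0 bit 1; 31 bits remain
Read 2: bits[1:2] width=1 -> value=1 (bin 1); offset now 2 = byte 0 bit 2; 30 bits remain
Read 3: bits[2:10] width=8 -> value=1 (bin 00000001); offset now 10 = byte 1 bit 2; 22 bits remain
Read 4: bits[10:22] width=12 -> value=1824 (bin 011100100000); offset now 22 = byte 2 bit 6; 10 bits remain
Read 5: bits[22:27] width=5 -> value=27 (bin 11011); offset now 27 = byte 3 bit 3; 5 bits remain
Read 6: bits[27:31] width=4 -> value=9 (bin 1001); offset now 31 = byte 3 bit 7; 1 bits remain

Answer: 31 9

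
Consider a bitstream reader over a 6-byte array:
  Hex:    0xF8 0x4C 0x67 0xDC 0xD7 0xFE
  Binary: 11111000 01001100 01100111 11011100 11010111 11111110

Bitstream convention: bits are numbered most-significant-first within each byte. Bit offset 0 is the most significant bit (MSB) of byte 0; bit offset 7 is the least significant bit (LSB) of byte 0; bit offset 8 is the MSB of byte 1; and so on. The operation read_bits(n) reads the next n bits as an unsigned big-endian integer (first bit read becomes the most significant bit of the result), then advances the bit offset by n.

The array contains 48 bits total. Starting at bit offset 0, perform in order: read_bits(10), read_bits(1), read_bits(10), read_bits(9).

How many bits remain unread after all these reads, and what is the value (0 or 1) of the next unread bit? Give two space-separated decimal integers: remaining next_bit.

Answer: 18 0

Derivation:
Read 1: bits[0:10] width=10 -> value=993 (bin 1111100001); offset now 10 = byte 1 bit 2; 38 bits remain
Read 2: bits[10:11] width=1 -> value=0 (bin 0); offset now 11 = byte 1 bit 3; 37 bits remain
Read 3: bits[11:21] width=10 -> value=396 (bin 0110001100); offset now 21 = byte 2 bit 5; 27 bits remain
Read 4: bits[21:30] width=9 -> value=503 (bin 111110111); offset now 30 = byte 3 bit 6; 18 bits remain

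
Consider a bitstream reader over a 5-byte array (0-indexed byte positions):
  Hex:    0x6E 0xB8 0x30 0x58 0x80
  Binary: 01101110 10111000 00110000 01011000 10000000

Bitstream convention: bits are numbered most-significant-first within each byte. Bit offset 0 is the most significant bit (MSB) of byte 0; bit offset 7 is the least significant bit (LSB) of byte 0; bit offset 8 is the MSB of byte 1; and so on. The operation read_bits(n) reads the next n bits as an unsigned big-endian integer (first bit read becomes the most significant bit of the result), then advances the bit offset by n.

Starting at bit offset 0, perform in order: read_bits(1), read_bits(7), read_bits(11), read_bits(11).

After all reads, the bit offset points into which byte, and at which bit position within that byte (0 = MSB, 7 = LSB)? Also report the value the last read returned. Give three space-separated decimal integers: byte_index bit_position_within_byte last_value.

Answer: 3 6 1046

Derivation:
Read 1: bits[0:1] width=1 -> value=0 (bin 0); offset now 1 = byte 0 bit 1; 39 bits remain
Read 2: bits[1:8] width=7 -> value=110 (bin 1101110); offset now 8 = byte 1 bit 0; 32 bits remain
Read 3: bits[8:19] width=11 -> value=1473 (bin 10111000001); offset now 19 = byte 2 bit 3; 21 bits remain
Read 4: bits[19:30] width=11 -> value=1046 (bin 10000010110); offset now 30 = byte 3 bit 6; 10 bits remain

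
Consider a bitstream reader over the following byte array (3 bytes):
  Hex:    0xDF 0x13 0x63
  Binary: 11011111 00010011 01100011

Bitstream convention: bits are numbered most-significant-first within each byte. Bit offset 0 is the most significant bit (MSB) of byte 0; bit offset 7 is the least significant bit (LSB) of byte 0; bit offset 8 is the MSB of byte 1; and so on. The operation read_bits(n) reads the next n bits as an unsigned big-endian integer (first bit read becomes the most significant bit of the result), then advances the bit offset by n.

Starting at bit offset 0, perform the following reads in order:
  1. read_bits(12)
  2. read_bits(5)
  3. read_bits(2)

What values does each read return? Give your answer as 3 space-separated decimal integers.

Read 1: bits[0:12] width=12 -> value=3569 (bin 110111110001); offset now 12 = byte 1 bit 4; 12 bits remain
Read 2: bits[12:17] width=5 -> value=6 (bin 00110); offset now 17 = byte 2 bit 1; 7 bits remain
Read 3: bits[17:19] width=2 -> value=3 (bin 11); offset now 19 = byte 2 bit 3; 5 bits remain

Answer: 3569 6 3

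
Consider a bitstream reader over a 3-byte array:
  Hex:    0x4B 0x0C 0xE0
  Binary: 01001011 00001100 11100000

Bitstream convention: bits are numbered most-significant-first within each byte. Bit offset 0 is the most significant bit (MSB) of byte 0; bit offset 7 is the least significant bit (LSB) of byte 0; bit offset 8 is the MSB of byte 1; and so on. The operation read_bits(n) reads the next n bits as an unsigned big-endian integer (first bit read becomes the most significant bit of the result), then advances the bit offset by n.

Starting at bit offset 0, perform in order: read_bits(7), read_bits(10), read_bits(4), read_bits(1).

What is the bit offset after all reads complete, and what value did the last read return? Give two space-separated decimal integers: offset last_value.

Answer: 22 0

Derivation:
Read 1: bits[0:7] width=7 -> value=37 (bin 0100101); offset now 7 = byte 0 bit 7; 17 bits remain
Read 2: bits[7:17] width=10 -> value=537 (bin 1000011001); offset now 17 = byte 2 bit 1; 7 bits remain
Read 3: bits[17:21] width=4 -> value=12 (bin 1100); offset now 21 = byte 2 bit 5; 3 bits remain
Read 4: bits[21:22] width=1 -> value=0 (bin 0); offset now 22 = byte 2 bit 6; 2 bits remain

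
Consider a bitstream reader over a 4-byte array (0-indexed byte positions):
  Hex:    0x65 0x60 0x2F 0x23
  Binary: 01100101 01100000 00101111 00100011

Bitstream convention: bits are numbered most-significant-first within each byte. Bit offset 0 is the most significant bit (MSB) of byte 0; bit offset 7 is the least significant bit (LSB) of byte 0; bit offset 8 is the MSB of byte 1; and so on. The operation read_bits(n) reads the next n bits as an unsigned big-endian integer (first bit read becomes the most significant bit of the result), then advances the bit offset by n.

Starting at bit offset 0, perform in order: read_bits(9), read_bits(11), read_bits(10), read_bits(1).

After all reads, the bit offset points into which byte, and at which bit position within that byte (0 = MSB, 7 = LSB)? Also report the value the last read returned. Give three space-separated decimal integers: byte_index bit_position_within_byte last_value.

Answer: 3 7 1

Derivation:
Read 1: bits[0:9] width=9 -> value=202 (bin 011001010); offset now 9 = byte 1 bit 1; 23 bits remain
Read 2: bits[9:20] width=11 -> value=1538 (bin 11000000010); offset now 20 = byte 2 bit 4; 12 bits remain
Read 3: bits[20:30] width=10 -> value=968 (bin 1111001000); offset now 30 = byte 3 bit 6; 2 bits remain
Read 4: bits[30:31] width=1 -> value=1 (bin 1); offset now 31 = byte 3 bit 7; 1 bits remain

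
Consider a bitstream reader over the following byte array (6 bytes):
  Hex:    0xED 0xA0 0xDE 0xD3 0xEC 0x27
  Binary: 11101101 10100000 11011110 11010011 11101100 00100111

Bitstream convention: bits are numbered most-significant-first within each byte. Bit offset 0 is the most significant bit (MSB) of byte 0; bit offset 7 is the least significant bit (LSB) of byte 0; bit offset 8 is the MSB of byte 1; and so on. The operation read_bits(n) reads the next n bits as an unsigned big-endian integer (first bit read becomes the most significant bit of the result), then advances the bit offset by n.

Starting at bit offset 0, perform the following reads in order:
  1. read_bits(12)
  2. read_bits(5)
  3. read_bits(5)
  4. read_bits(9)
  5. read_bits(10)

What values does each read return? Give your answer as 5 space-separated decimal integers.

Answer: 3802 1 23 361 984

Derivation:
Read 1: bits[0:12] width=12 -> value=3802 (bin 111011011010); offset now 12 = byte 1 bit 4; 36 bits remain
Read 2: bits[12:17] width=5 -> value=1 (bin 00001); offset now 17 = byte 2 bit 1; 31 bits remain
Read 3: bits[17:22] width=5 -> value=23 (bin 10111); offset now 22 = byte 2 bit 6; 26 bits remain
Read 4: bits[22:31] width=9 -> value=361 (bin 101101001); offset now 31 = byte 3 bit 7; 17 bits remain
Read 5: bits[31:41] width=10 -> value=984 (bin 1111011000); offset now 41 = byte 5 bit 1; 7 bits remain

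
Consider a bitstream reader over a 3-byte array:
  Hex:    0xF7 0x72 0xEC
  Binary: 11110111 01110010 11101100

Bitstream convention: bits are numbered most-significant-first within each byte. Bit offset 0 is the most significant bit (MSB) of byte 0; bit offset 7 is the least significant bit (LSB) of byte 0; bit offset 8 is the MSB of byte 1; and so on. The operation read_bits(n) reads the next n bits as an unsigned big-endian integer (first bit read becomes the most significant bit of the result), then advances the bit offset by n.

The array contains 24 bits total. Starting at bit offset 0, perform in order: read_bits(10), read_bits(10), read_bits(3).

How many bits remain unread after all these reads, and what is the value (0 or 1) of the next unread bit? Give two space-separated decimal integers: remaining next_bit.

Answer: 1 0

Derivation:
Read 1: bits[0:10] width=10 -> value=989 (bin 1111011101); offset now 10 = byte 1 bit 2; 14 bits remain
Read 2: bits[10:20] width=10 -> value=814 (bin 1100101110); offset now 20 = byte 2 bit 4; 4 bits remain
Read 3: bits[20:23] width=3 -> value=6 (bin 110); offset now 23 = byte 2 bit 7; 1 bits remain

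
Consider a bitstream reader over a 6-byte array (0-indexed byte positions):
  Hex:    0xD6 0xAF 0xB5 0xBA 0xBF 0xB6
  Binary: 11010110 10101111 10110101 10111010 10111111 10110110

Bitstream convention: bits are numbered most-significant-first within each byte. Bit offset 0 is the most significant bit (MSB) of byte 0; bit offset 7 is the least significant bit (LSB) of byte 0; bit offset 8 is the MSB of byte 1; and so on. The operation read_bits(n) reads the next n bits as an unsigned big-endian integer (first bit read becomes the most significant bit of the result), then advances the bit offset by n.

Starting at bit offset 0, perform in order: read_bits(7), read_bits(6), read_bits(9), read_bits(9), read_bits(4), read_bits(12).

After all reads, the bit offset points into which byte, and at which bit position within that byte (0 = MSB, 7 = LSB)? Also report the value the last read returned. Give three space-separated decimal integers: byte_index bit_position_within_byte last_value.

Read 1: bits[0:7] width=7 -> value=107 (bin 1101011); offset now 7 = byte 0 bit 7; 41 bits remain
Read 2: bits[7:13] width=6 -> value=21 (bin 010101); offset now 13 = byte 1 bit 5; 35 bits remain
Read 3: bits[13:22] width=9 -> value=493 (bin 111101101); offset now 22 = byte 2 bit 6; 26 bits remain
Read 4: bits[22:31] width=9 -> value=221 (bin 011011101); offset now 31 = byte 3 bit 7; 17 bits remain
Read 5: bits[31:35] width=4 -> value=5 (bin 0101); offset now 35 = byte 4 bit 3; 13 bits remain
Read 6: bits[35:47] width=12 -> value=4059 (bin 111111011011); offset now 47 = byte 5 bit 7; 1 bits remain

Answer: 5 7 4059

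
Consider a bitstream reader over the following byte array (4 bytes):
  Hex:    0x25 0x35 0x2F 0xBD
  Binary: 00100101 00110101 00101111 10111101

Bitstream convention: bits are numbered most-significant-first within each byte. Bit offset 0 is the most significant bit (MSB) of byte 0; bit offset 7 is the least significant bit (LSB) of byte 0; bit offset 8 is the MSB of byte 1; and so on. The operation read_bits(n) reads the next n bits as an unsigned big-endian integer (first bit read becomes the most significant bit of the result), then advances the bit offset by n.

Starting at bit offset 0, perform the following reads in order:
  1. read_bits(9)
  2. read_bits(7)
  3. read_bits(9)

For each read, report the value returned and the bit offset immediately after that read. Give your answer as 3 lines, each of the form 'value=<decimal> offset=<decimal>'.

Answer: value=74 offset=9
value=53 offset=16
value=95 offset=25

Derivation:
Read 1: bits[0:9] width=9 -> value=74 (bin 001001010); offset now 9 = byte 1 bit 1; 23 bits remain
Read 2: bits[9:16] width=7 -> value=53 (bin 0110101); offset now 16 = byte 2 bit 0; 16 bits remain
Read 3: bits[16:25] width=9 -> value=95 (bin 001011111); offset now 25 = byte 3 bit 1; 7 bits remain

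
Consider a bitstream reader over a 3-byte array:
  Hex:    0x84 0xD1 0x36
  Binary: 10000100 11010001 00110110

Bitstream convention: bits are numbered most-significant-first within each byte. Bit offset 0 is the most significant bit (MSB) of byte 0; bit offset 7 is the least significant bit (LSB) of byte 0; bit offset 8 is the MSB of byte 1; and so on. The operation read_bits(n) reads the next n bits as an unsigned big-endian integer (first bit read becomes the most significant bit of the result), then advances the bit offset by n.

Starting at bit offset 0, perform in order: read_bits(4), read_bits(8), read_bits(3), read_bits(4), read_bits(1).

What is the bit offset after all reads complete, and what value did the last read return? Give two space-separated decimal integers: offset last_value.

Read 1: bits[0:4] width=4 -> value=8 (bin 1000); offset now 4 = byte 0 bit 4; 20 bits remain
Read 2: bits[4:12] width=8 -> value=77 (bin 01001101); offset now 12 = byte 1 bit 4; 12 bits remain
Read 3: bits[12:15] width=3 -> value=0 (bin 000); offset now 15 = byte 1 bit 7; 9 bits remain
Read 4: bits[15:19] width=4 -> value=9 (bin 1001); offset now 19 = byte 2 bit 3; 5 bits remain
Read 5: bits[19:20] width=1 -> value=1 (bin 1); offset now 20 = byte 2 bit 4; 4 bits remain

Answer: 20 1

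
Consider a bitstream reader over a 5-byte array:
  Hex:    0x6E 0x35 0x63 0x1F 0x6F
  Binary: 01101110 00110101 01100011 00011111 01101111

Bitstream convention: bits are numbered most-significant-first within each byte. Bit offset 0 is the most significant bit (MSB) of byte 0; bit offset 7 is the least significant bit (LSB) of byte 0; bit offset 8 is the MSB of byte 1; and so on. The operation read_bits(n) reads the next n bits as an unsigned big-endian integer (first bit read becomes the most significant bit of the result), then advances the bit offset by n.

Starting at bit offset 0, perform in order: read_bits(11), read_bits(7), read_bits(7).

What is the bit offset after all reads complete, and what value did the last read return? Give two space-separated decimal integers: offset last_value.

Read 1: bits[0:11] width=11 -> value=881 (bin 01101110001); offset now 11 = byte 1 bit 3; 29 bits remain
Read 2: bits[11:18] width=7 -> value=85 (bin 1010101); offset now 18 = byte 2 bit 2; 22 bits remain
Read 3: bits[18:25] width=7 -> value=70 (bin 1000110); offset now 25 = byte 3 bit 1; 15 bits remain

Answer: 25 70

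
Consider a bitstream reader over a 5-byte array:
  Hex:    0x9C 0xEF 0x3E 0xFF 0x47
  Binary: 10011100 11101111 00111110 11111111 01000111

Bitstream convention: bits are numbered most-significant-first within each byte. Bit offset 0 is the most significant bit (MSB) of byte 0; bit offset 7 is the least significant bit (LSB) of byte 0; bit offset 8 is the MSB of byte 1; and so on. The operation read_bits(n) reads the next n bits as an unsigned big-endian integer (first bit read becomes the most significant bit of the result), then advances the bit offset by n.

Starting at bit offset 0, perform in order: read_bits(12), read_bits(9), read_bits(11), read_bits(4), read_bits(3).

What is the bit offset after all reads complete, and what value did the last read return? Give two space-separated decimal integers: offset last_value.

Read 1: bits[0:12] width=12 -> value=2510 (bin 100111001110); offset now 12 = byte 1 bit 4; 28 bits remain
Read 2: bits[12:21] width=9 -> value=487 (bin 111100111); offset now 21 = byte 2 bit 5; 19 bits remain
Read 3: bits[21:32] width=11 -> value=1791 (bin 11011111111); offset now 32 = byte 4 bit 0; 8 bits remain
Read 4: bits[32:36] width=4 -> value=4 (bin 0100); offset now 36 = byte 4 bit 4; 4 bits remain
Read 5: bits[36:39] width=3 -> value=3 (bin 011); offset now 39 = byte 4 bit 7; 1 bits remain

Answer: 39 3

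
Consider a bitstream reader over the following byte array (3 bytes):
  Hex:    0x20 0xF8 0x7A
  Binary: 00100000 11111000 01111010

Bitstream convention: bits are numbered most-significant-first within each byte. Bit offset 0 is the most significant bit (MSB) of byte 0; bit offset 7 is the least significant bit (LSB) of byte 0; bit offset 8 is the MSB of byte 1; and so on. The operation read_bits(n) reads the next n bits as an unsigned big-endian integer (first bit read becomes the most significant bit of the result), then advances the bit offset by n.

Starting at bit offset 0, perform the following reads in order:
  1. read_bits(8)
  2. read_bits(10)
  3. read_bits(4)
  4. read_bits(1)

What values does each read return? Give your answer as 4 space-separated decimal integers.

Answer: 32 993 14 1

Derivation:
Read 1: bits[0:8] width=8 -> value=32 (bin 00100000); offset now 8 = byte 1 bit 0; 16 bits remain
Read 2: bits[8:18] width=10 -> value=993 (bin 1111100001); offset now 18 = byte 2 bit 2; 6 bits remain
Read 3: bits[18:22] width=4 -> value=14 (bin 1110); offset now 22 = byte 2 bit 6; 2 bits remain
Read 4: bits[22:23] width=1 -> value=1 (bin 1); offset now 23 = byte 2 bit 7; 1 bits remain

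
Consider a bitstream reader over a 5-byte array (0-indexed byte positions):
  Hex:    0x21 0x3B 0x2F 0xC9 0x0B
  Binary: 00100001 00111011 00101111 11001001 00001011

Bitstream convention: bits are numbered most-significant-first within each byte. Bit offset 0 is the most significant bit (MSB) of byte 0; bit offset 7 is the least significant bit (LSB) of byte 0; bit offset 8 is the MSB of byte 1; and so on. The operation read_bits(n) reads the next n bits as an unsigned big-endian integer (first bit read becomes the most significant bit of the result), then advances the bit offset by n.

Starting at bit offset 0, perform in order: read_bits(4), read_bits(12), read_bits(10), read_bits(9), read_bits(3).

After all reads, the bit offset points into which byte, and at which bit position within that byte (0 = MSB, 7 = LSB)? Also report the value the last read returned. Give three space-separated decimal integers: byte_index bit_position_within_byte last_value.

Answer: 4 6 2

Derivation:
Read 1: bits[0:4] width=4 -> value=2 (bin 0010); offset now 4 = byte 0 bit 4; 36 bits remain
Read 2: bits[4:16] width=12 -> value=315 (bin 000100111011); offset now 16 = byte 2 bit 0; 24 bits remain
Read 3: bits[16:26] width=10 -> value=191 (bin 0010111111); offset now 26 = byte 3 bit 2; 14 bits remain
Read 4: bits[26:35] width=9 -> value=72 (bin 001001000); offset now 35 = byte 4 bit 3; 5 bits remain
Read 5: bits[35:38] width=3 -> value=2 (bin 010); offset now 38 = byte 4 bit 6; 2 bits remain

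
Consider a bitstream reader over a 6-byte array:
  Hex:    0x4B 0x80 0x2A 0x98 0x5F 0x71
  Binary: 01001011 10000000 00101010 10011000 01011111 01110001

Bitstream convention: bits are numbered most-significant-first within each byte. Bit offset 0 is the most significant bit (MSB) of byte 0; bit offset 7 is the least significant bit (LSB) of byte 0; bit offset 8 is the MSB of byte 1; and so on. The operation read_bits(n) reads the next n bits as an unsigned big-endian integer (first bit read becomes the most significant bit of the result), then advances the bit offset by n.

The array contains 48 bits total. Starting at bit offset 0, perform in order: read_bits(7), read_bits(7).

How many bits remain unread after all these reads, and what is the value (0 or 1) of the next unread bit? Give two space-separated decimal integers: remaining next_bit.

Read 1: bits[0:7] width=7 -> value=37 (bin 0100101); offset now 7 = byte 0 bit 7; 41 bits remain
Read 2: bits[7:14] width=7 -> value=96 (bin 1100000); offset now 14 = byte 1 bit 6; 34 bits remain

Answer: 34 0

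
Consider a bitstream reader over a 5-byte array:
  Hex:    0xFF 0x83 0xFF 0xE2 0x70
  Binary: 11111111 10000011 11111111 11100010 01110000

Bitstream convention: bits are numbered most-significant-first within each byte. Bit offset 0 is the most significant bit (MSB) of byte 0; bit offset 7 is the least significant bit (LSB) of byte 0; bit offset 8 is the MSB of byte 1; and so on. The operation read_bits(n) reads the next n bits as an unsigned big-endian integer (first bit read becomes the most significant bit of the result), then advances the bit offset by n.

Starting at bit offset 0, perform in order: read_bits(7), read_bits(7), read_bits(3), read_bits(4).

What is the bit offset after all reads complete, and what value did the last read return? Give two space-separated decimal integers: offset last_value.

Read 1: bits[0:7] width=7 -> value=127 (bin 1111111); offset now 7 = byte 0 bit 7; 33 bits remain
Read 2: bits[7:14] width=7 -> value=96 (bin 1100000); offset now 14 = byte 1 bit 6; 26 bits remain
Read 3: bits[14:17] width=3 -> value=7 (bin 111); offset now 17 = byte 2 bit 1; 23 bits remain
Read 4: bits[17:21] width=4 -> value=15 (bin 1111); offset now 21 = byte 2 bit 5; 19 bits remain

Answer: 21 15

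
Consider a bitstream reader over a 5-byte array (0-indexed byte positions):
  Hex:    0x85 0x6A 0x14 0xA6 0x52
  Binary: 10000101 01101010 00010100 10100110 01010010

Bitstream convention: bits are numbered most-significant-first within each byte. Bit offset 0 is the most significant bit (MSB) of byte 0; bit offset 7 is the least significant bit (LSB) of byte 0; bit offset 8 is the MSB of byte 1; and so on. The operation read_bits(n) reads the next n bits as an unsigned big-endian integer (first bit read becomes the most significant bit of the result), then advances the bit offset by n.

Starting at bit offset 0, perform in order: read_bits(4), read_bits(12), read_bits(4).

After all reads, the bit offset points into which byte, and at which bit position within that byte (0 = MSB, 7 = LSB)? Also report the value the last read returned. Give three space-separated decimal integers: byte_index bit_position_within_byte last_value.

Answer: 2 4 1

Derivation:
Read 1: bits[0:4] width=4 -> value=8 (bin 1000); offset now 4 = byte 0 bit 4; 36 bits remain
Read 2: bits[4:16] width=12 -> value=1386 (bin 010101101010); offset now 16 = byte 2 bit 0; 24 bits remain
Read 3: bits[16:20] width=4 -> value=1 (bin 0001); offset now 20 = byte 2 bit 4; 20 bits remain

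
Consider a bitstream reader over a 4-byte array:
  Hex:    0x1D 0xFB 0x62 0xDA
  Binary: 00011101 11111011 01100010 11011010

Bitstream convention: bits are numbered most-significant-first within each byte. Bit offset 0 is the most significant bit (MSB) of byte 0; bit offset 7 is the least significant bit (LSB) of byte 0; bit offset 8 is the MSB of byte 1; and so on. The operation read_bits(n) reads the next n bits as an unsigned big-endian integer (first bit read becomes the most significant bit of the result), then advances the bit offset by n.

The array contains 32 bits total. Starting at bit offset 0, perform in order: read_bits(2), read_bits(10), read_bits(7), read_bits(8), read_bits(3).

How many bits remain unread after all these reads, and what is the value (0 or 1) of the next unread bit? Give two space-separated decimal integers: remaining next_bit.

Read 1: bits[0:2] width=2 -> value=0 (bin 00); offset now 2 = byte 0 bit 2; 30 bits remain
Read 2: bits[2:12] width=10 -> value=479 (bin 0111011111); offset now 12 = byte 1 bit 4; 20 bits remain
Read 3: bits[12:19] width=7 -> value=91 (bin 1011011); offset now 19 = byte 2 bit 3; 13 bits remain
Read 4: bits[19:27] width=8 -> value=22 (bin 00010110); offset now 27 = byte 3 bit 3; 5 bits remain
Read 5: bits[27:30] width=3 -> value=6 (bin 110); offset now 30 = byte 3 bit 6; 2 bits remain

Answer: 2 1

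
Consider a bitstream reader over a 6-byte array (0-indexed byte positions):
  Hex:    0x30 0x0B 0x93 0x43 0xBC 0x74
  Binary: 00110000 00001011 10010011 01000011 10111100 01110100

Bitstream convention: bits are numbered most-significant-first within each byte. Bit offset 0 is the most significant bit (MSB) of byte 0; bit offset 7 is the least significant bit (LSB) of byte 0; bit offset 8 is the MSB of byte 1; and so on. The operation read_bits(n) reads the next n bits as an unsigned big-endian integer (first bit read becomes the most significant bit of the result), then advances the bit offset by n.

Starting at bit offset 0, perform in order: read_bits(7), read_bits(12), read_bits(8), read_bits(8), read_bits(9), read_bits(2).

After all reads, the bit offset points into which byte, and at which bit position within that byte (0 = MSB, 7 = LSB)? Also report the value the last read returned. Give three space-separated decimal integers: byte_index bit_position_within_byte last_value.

Answer: 5 6 1

Derivation:
Read 1: bits[0:7] width=7 -> value=24 (bin 0011000); offset now 7 = byte 0 bit 7; 41 bits remain
Read 2: bits[7:19] width=12 -> value=92 (bin 000001011100); offset now 19 = byte 2 bit 3; 29 bits remain
Read 3: bits[19:27] width=8 -> value=154 (bin 10011010); offset now 27 = byte 3 bit 3; 21 bits remain
Read 4: bits[27:35] width=8 -> value=29 (bin 00011101); offset now 35 = byte 4 bit 3; 13 bits remain
Read 5: bits[35:44] width=9 -> value=455 (bin 111000111); offset now 44 = byte 5 bit 4; 4 bits remain
Read 6: bits[44:46] width=2 -> value=1 (bin 01); offset now 46 = byte 5 bit 6; 2 bits remain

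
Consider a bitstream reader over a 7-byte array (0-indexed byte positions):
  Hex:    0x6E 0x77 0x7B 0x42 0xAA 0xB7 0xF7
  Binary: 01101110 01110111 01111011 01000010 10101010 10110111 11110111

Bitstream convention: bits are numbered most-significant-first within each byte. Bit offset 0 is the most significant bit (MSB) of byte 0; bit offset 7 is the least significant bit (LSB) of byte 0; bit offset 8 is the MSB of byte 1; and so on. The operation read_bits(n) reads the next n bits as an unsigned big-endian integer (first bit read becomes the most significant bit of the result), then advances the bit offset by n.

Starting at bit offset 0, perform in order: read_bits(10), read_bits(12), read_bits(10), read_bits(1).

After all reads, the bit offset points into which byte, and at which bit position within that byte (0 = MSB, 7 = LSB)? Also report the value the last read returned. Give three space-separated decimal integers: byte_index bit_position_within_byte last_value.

Answer: 4 1 1

Derivation:
Read 1: bits[0:10] width=10 -> value=441 (bin 0110111001); offset now 10 = byte 1 bit 2; 46 bits remain
Read 2: bits[10:22] width=12 -> value=3550 (bin 110111011110); offset now 22 = byte 2 bit 6; 34 bits remain
Read 3: bits[22:32] width=10 -> value=834 (bin 1101000010); offset now 32 = byte 4 bit 0; 24 bits remain
Read 4: bits[32:33] width=1 -> value=1 (bin 1); offset now 33 = byte 4 bit 1; 23 bits remain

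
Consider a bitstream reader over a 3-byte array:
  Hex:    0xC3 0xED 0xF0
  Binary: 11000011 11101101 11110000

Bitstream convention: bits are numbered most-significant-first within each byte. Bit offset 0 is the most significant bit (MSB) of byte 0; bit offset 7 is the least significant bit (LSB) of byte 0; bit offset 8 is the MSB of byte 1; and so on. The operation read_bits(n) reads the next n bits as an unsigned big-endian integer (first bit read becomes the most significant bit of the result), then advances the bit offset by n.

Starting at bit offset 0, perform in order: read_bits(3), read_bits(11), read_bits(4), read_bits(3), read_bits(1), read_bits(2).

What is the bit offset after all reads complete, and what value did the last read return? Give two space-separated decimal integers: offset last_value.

Answer: 24 0

Derivation:
Read 1: bits[0:3] width=3 -> value=6 (bin 110); offset now 3 = byte 0 bit 3; 21 bits remain
Read 2: bits[3:14] width=11 -> value=251 (bin 00011111011); offset now 14 = byte 1 bit 6; 10 bits remain
Read 3: bits[14:18] width=4 -> value=7 (bin 0111); offset now 18 = byte 2 bit 2; 6 bits remain
Read 4: bits[18:21] width=3 -> value=6 (bin 110); offset now 21 = byte 2 bit 5; 3 bits remain
Read 5: bits[21:22] width=1 -> value=0 (bin 0); offset now 22 = byte 2 bit 6; 2 bits remain
Read 6: bits[22:24] width=2 -> value=0 (bin 00); offset now 24 = byte 3 bit 0; 0 bits remain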